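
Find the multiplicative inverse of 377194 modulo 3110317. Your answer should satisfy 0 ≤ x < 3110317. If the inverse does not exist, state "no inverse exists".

Apply the Euclidean algorithm to 3110317 and 377194:
3110317 = 8×377194 + 92765
377194 = 4×92765 + 6134
92765 = 15×6134 + 755
6134 = 8×755 + 94
755 = 8×94 + 3
94 = 31×3 + 1
3 = 3×1 + 0
The gcd is 1. Working backward:
1 = 94 − 31·3
1 = −31·755 + 249·94
1 = 249·6134 − 2023·755
1 = −2023·92765 + 30594·6134
1 = 30594·377194 − 124399·92765
1 = −124399·3110317 + 1025786·377194
So 377194·1025786 ≡ 1 (mod 3110317).

1025786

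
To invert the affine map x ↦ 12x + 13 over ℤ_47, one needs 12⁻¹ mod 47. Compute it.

gcd(47, 12) by repeated division:
47 = 3*12 + 11
12 = 1*11 + 1
11 = 11*1 + 0
Since gcd(12, 47) = 1, back-substitute to write 1 as a combination:
1 = 12 − 11
1 = −47 + 4·12
So 12·4 ≡ 1 (mod 47).

4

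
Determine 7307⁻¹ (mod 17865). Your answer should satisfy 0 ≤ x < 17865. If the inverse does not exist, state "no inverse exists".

Apply the Euclidean algorithm to 17865 and 7307:
17865 = 2×7307 + 3251
7307 = 2×3251 + 805
3251 = 4×805 + 31
805 = 25×31 + 30
31 = 1×30 + 1
30 = 30×1 + 0
Since gcd(7307, 17865) = 1, back-substitute to write 1 as a combination:
1 = 31 − 30
1 = −805 + 26·31
1 = 26·3251 − 105·805
1 = −105·7307 + 236·3251
1 = 236·17865 − 577·7307
So 7307·(-577) ≡ 1 (mod 17865), and -577 ≡ 17288 (mod 17865).

17288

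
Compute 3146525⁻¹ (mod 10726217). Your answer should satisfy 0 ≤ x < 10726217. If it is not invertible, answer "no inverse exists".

gcd(10726217, 3146525) by repeated division:
10726217 = 3*3146525 + 1286642
3146525 = 2*1286642 + 573241
1286642 = 2*573241 + 140160
573241 = 4*140160 + 12601
140160 = 11*12601 + 1549
12601 = 8*1549 + 209
1549 = 7*209 + 86
209 = 2*86 + 37
86 = 2*37 + 12
37 = 3*12 + 1
12 = 12*1 + 0
The gcd is 1. Working backward:
1 = 37 − 3·12
1 = −3·86 + 7·37
1 = 7·209 − 17·86
1 = −17·1549 + 126·209
1 = 126·12601 − 1025·1549
1 = −1025·140160 + 11401·12601
1 = 11401·573241 − 46629·140160
1 = −46629·1286642 + 104659·573241
1 = 104659·3146525 − 255947·1286642
1 = −255947·10726217 + 872500·3146525
So 3146525·872500 ≡ 1 (mod 10726217).

872500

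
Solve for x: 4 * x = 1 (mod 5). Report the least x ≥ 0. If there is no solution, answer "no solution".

First find gcd(4, 5):
5 = 1×4 + 1
4 = 4×1 + 0
gcd = 1, so a unique solution mod 5 exists.
Back-substitute for the Bézout coefficients:
1 = 5 − 4
So 4·(-1) ≡ 1 (mod 5), giving 4⁻¹ ≡ 4.
x ≡ 4⁻¹·1 ≡ 4·1 ≡ 4 (mod 5).

4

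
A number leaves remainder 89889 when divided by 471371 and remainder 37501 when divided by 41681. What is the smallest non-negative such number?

Write x = 89889 + 471371·k. Then 471371·k ≡ 37501 − 89889 ≡ 30974 (mod 41681).
Need 471371⁻¹ mod 41681. Extended Euclid on (41681, 12880):
41681 = 3·12880 + 3041
12880 = 4·3041 + 716
3041 = 4·716 + 177
716 = 4·177 + 8
177 = 22·8 + 1
8 = 8·1 + 0
Back-substitute:
1 = 177 − 22·8
1 = −22·716 + 89·177
1 = 89·3041 − 378·716
1 = −378·12880 + 1601·3041
1 = 1601·41681 − 5181·12880
471371⁻¹ ≡ 36500 (mod 41681), so k ≡ 36500·30974 ≡ 37237 (mod 41681).
x = 89889 + 471371·37237 = 17552531816.

17552531816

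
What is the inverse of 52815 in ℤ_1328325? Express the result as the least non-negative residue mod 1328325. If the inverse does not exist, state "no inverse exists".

no inverse exists

Compute gcd(52815, 1328325):
1328325 = 25·52815 + 7950
52815 = 6·7950 + 5115
7950 = 1·5115 + 2835
5115 = 1·2835 + 2280
2835 = 1·2280 + 555
2280 = 4·555 + 60
555 = 9·60 + 15
60 = 4·15 + 0
gcd(52815, 1328325) = 15 ≠ 1, so 52815 has no multiplicative inverse modulo 1328325.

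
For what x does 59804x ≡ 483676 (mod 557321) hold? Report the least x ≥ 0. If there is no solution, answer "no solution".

First find gcd(59804, 557321):
557321 = 9·59804 + 19085
59804 = 3·19085 + 2549
19085 = 7·2549 + 1242
2549 = 2·1242 + 65
1242 = 19·65 + 7
65 = 9·7 + 2
7 = 3·2 + 1
2 = 2·1 + 0
gcd = 1, so a unique solution mod 557321 exists.
Back-substitute for the Bézout coefficients:
1 = 7 − 3·2
1 = −3·65 + 28·7
1 = 28·1242 − 535·65
1 = −535·2549 + 1098·1242
1 = 1098·19085 − 8221·2549
1 = −8221·59804 + 25761·19085
1 = 25761·557321 − 240070·59804
So 59804·(-240070) ≡ 1 (mod 557321), giving 59804⁻¹ ≡ 317251.
x ≡ 59804⁻¹·483676 ≡ 317251·483676 ≡ 61067 (mod 557321).

61067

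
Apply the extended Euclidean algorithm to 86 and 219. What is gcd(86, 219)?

1

Repeated division:
219 = 2·86 + 47
86 = 1·47 + 39
47 = 1·39 + 8
39 = 4·8 + 7
8 = 1·7 + 1
7 = 7·1 + 0
gcd(86, 219) = 1.
Working backward:
1 = 8 − 7
1 = −39 + 5·8
1 = 5·47 − 6·39
1 = −6·86 + 11·47
1 = 11·219 − 28·86
So 1 = (11)·219 + (-28)·86.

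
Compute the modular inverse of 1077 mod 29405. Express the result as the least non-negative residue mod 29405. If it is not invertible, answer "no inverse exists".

Extended Euclidean algorithm:
29405 = 27*1077 + 326
1077 = 3*326 + 99
326 = 3*99 + 29
99 = 3*29 + 12
29 = 2*12 + 5
12 = 2*5 + 2
5 = 2*2 + 1
2 = 2*1 + 0
gcd = 1, so the inverse exists. Back-substitute:
1 = 5 − 2·2
1 = −2·12 + 5·5
1 = 5·29 − 12·12
1 = −12·99 + 41·29
1 = 41·326 − 135·99
1 = −135·1077 + 446·326
1 = 446·29405 − 12177·1077
Hence 1077⁻¹ ≡ -12177 ≡ 17228 (mod 29405).

17228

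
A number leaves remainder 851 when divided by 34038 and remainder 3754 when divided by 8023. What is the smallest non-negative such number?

264578225

Write x = 851 + 34038·k. Then 34038·k ≡ 3754 − 851 ≡ 2903 (mod 8023).
Need 34038⁻¹ mod 8023. Extended Euclid on (8023, 1946):
8023 = 4×1946 + 239
1946 = 8×239 + 34
239 = 7×34 + 1
34 = 34×1 + 0
Back-substitute:
1 = 239 − 7·34
1 = −7·1946 + 57·239
1 = 57·8023 − 235·1946
34038⁻¹ ≡ 7788 (mod 8023), so k ≡ 7788·2903 ≡ 7773 (mod 8023).
x = 851 + 34038·7773 = 264578225.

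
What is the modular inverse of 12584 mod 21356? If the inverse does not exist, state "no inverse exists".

Euclidean algorithm on 21356, 12584:
21356 = 1×12584 + 8772
12584 = 1×8772 + 3812
8772 = 2×3812 + 1148
3812 = 3×1148 + 368
1148 = 3×368 + 44
368 = 8×44 + 16
44 = 2×16 + 12
16 = 1×12 + 4
12 = 3×4 + 0
The gcd is 4, not 1, hence no inverse exists.

no inverse exists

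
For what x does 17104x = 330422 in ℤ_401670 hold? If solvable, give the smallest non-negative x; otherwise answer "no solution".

First find gcd(17104, 401670):
401670 = 23*17104 + 8278
17104 = 2*8278 + 548
8278 = 15*548 + 58
548 = 9*58 + 26
58 = 2*26 + 6
26 = 4*6 + 2
6 = 3*2 + 0
gcd = 2 and 2 | 330422, so solutions exist. Divide through by 2: 8552x ≡ 165211 (mod 200835).
Now find 8552⁻¹ mod 200835:
200835 = 23·8552 + 4139
8552 = 2·4139 + 274
4139 = 15·274 + 29
274 = 9·29 + 13
29 = 2·13 + 3
13 = 4·3 + 1
3 = 3·1 + 0
Back-substitute:
1 = 13 − 4·3
1 = −4·29 + 9·13
1 = 9·274 − 85·29
1 = −85·4139 + 1284·274
1 = 1284·8552 − 2653·4139
1 = −2653·200835 + 62303·8552
So 8552⁻¹ ≡ 62303 (mod 200835).
Then x ≡ 62303·165211 ≡ 146348 (mod 200835); the smallest non-negative solution is x = 146348.

146348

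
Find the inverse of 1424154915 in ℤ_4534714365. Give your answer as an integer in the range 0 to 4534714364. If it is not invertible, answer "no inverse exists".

no inverse exists

Compute gcd(1424154915, 4534714365):
4534714365 = 3×1424154915 + 262249620
1424154915 = 5×262249620 + 112906815
262249620 = 2×112906815 + 36435990
112906815 = 3×36435990 + 3598845
36435990 = 10×3598845 + 447540
3598845 = 8×447540 + 18525
447540 = 24×18525 + 2940
18525 = 6×2940 + 885
2940 = 3×885 + 285
885 = 3×285 + 30
285 = 9×30 + 15
30 = 2×15 + 0
gcd(1424154915, 4534714365) = 15 ≠ 1, so 1424154915 has no multiplicative inverse modulo 4534714365.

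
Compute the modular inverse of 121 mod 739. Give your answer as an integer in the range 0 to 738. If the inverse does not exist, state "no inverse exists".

Apply the Euclidean algorithm to 739 and 121:
739 = 6×121 + 13
121 = 9×13 + 4
13 = 3×4 + 1
4 = 4×1 + 0
gcd = 1, so the inverse exists. Back-substitute:
1 = 13 − 3·4
1 = −3·121 + 28·13
1 = 28·739 − 171·121
Thus 121·(-171) ≡ 1 (mod 739); reducing, -171 mod 739 = 568.

568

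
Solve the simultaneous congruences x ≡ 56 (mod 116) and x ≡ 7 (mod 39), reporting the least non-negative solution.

1216

Write x = 56 + 116·k. Then 116·k ≡ 7 − 56 ≡ 29 (mod 39).
Need 116⁻¹ mod 39. Extended Euclid on (39, 38):
39 = 1·38 + 1
38 = 38·1 + 0
Back-substitute:
1 = 39 − 38
116⁻¹ ≡ 38 (mod 39), so k ≡ 38·29 ≡ 10 (mod 39).
x = 56 + 116·10 = 1216.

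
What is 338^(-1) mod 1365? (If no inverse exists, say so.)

Compute gcd(338, 1365):
1365 = 4*338 + 13
338 = 26*13 + 0
Since gcd = 13 > 1, 338 is not a unit mod 1365.

no inverse exists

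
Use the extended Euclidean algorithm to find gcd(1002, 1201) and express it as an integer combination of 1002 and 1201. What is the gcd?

Repeated division:
1201 = 1*1002 + 199
1002 = 5*199 + 7
199 = 28*7 + 3
7 = 2*3 + 1
3 = 3*1 + 0
gcd(1002, 1201) = 1.
Back-substituting:
1 = 7 − 2·3
1 = −2·199 + 57·7
1 = 57·1002 − 287·199
1 = −287·1201 + 344·1002
So 1 = (-287)·1201 + (344)·1002.

1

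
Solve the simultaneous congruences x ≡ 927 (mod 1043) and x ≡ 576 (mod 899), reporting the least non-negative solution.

760231

Write x = 927 + 1043·k. Then 1043·k ≡ 576 − 927 ≡ 548 (mod 899).
Need 1043⁻¹ mod 899. Extended Euclid on (899, 144):
899 = 6×144 + 35
144 = 4×35 + 4
35 = 8×4 + 3
4 = 1×3 + 1
3 = 3×1 + 0
Back-substitute:
1 = 4 − 3
1 = −35 + 9·4
1 = 9·144 − 37·35
1 = −37·899 + 231·144
1043⁻¹ ≡ 231 (mod 899), so k ≡ 231·548 ≡ 728 (mod 899).
x = 927 + 1043·728 = 760231.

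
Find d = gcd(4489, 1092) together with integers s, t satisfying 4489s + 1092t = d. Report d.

Apply Euclid's algorithm to 4489 and 1092:
4489 = 4·1092 + 121
1092 = 9·121 + 3
121 = 40·3 + 1
3 = 3·1 + 0
gcd(4489, 1092) = 1.
Back-substituting:
1 = 121 − 40·3
1 = −40·1092 + 361·121
1 = 361·4489 − 1484·1092
So 1 = (361)·4489 + (-1484)·1092.

1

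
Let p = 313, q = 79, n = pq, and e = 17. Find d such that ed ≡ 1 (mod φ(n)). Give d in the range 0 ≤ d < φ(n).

φ(n) = (p−1)(q−1) = 312·78 = 24336.
Need d with 17·d ≡ 1 (mod 24336). Apply the extended Euclidean algorithm:
24336 = 1431×17 + 9
17 = 1×9 + 8
9 = 1×8 + 1
8 = 8×1 + 0
Back-substitute:
1 = 9 − 8
1 = −17 + 2·9
1 = 2·24336 − 2863·17
So 17·(-2863) ≡ 1 (mod 24336), hence d ≡ -2863 ≡ 21473 (mod 24336).

21473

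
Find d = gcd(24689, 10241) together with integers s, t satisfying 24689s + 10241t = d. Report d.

7

Apply Euclid's algorithm to 24689 and 10241:
24689 = 2×10241 + 4207
10241 = 2×4207 + 1827
4207 = 2×1827 + 553
1827 = 3×553 + 168
553 = 3×168 + 49
168 = 3×49 + 21
49 = 2×21 + 7
21 = 3×7 + 0
gcd(24689, 10241) = 7.
Working backward:
7 = 49 − 2·21
7 = −2·168 + 7·49
7 = 7·553 − 23·168
7 = −23·1827 + 76·553
7 = 76·4207 − 175·1827
7 = −175·10241 + 426·4207
7 = 426·24689 − 1027·10241
So 7 = (426)·24689 + (-1027)·10241.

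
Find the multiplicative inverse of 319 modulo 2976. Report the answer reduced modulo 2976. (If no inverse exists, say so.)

Run Euclid on (2976, 319):
2976 = 9·319 + 105
319 = 3·105 + 4
105 = 26·4 + 1
4 = 4·1 + 0
Since gcd(319, 2976) = 1, back-substitute to write 1 as a combination:
1 = 105 − 26·4
1 = −26·319 + 79·105
1 = 79·2976 − 737·319
Thus 319·(-737) ≡ 1 (mod 2976); reducing, -737 mod 2976 = 2239.

2239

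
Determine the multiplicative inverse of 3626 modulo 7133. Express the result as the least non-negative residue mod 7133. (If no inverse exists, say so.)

Euclidean algorithm on 7133, 3626:
7133 = 1*3626 + 3507
3626 = 1*3507 + 119
3507 = 29*119 + 56
119 = 2*56 + 7
56 = 8*7 + 0
Since gcd = 7 > 1, 3626 is not a unit mod 7133.

no inverse exists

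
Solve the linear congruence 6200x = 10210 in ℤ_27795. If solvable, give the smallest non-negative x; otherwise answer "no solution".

4673

First find gcd(6200, 27795):
27795 = 4*6200 + 2995
6200 = 2*2995 + 210
2995 = 14*210 + 55
210 = 3*55 + 45
55 = 1*45 + 10
45 = 4*10 + 5
10 = 2*5 + 0
gcd = 5 and 5 | 10210, so solutions exist. Divide through by 5: 1240x ≡ 2042 (mod 5559).
Now find 1240⁻¹ mod 5559:
5559 = 4·1240 + 599
1240 = 2·599 + 42
599 = 14·42 + 11
42 = 3·11 + 9
11 = 1·9 + 2
9 = 4·2 + 1
2 = 2·1 + 0
Back-substitute:
1 = 9 − 4·2
1 = −4·11 + 5·9
1 = 5·42 − 19·11
1 = −19·599 + 271·42
1 = 271·1240 − 561·599
1 = −561·5559 + 2515·1240
So 1240⁻¹ ≡ 2515 (mod 5559).
Then x ≡ 2515·2042 ≡ 4673 (mod 5559); the smallest non-negative solution is x = 4673.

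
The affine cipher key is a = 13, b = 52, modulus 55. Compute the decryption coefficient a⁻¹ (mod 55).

17

Extended Euclidean algorithm:
55 = 4×13 + 3
13 = 4×3 + 1
3 = 3×1 + 0
The gcd is 1. Working backward:
1 = 13 − 4·3
1 = −4·55 + 17·13
So 13·17 ≡ 1 (mod 55).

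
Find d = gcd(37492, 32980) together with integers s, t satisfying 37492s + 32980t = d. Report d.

4

Repeated division:
37492 = 1*32980 + 4512
32980 = 7*4512 + 1396
4512 = 3*1396 + 324
1396 = 4*324 + 100
324 = 3*100 + 24
100 = 4*24 + 4
24 = 6*4 + 0
gcd(37492, 32980) = 4.
Back-substituting:
4 = 100 − 4·24
4 = −4·324 + 13·100
4 = 13·1396 − 56·324
4 = −56·4512 + 181·1396
4 = 181·32980 − 1323·4512
4 = −1323·37492 + 1504·32980
So 4 = (-1323)·37492 + (1504)·32980.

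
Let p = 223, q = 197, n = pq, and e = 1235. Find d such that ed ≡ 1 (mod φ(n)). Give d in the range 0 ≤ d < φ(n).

5003

φ(n) = (p−1)(q−1) = 222·196 = 43512.
Need d with 1235·d ≡ 1 (mod 43512). Apply the extended Euclidean algorithm:
43512 = 35×1235 + 287
1235 = 4×287 + 87
287 = 3×87 + 26
87 = 3×26 + 9
26 = 2×9 + 8
9 = 1×8 + 1
8 = 8×1 + 0
Back-substitute:
1 = 9 − 8
1 = −26 + 3·9
1 = 3·87 − 10·26
1 = −10·287 + 33·87
1 = 33·1235 − 142·287
1 = −142·43512 + 5003·1235
So 1235·5003 ≡ 1 (mod 43512), hence d = 5003.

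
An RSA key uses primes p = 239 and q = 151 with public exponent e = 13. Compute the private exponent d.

φ(n) = (p−1)(q−1) = 238·150 = 35700.
Need d with 13·d ≡ 1 (mod 35700). Apply the extended Euclidean algorithm:
35700 = 2746·13 + 2
13 = 6·2 + 1
2 = 2·1 + 0
Back-substitute:
1 = 13 − 6·2
1 = −6·35700 + 16477·13
So 13·16477 ≡ 1 (mod 35700), hence d = 16477.

16477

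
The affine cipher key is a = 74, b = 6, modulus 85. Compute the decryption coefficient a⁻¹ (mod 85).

54

Apply the Euclidean algorithm to 85 and 74:
85 = 1×74 + 11
74 = 6×11 + 8
11 = 1×8 + 3
8 = 2×3 + 2
3 = 1×2 + 1
2 = 2×1 + 0
gcd = 1, so the inverse exists. Back-substitute:
1 = 3 − 2
1 = −8 + 3·3
1 = 3·11 − 4·8
1 = −4·74 + 27·11
1 = 27·85 − 31·74
So 74·(-31) ≡ 1 (mod 85), and -31 ≡ 54 (mod 85).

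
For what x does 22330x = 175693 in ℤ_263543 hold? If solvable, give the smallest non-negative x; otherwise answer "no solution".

37291

First find gcd(22330, 263543):
263543 = 11*22330 + 17913
22330 = 1*17913 + 4417
17913 = 4*4417 + 245
4417 = 18*245 + 7
245 = 35*7 + 0
gcd = 7 and 7 | 175693, so solutions exist. Divide through by 7: 3190x ≡ 25099 (mod 37649).
Now find 3190⁻¹ mod 37649:
37649 = 11·3190 + 2559
3190 = 1·2559 + 631
2559 = 4·631 + 35
631 = 18·35 + 1
35 = 35·1 + 0
Back-substitute:
1 = 631 − 18·35
1 = −18·2559 + 73·631
1 = 73·3190 − 91·2559
1 = −91·37649 + 1074·3190
So 3190⁻¹ ≡ 1074 (mod 37649).
Then x ≡ 1074·25099 ≡ 37291 (mod 37649); the smallest non-negative solution is x = 37291.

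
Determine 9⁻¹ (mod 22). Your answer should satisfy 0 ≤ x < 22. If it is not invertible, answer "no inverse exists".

5

Apply the Euclidean algorithm to 22 and 9:
22 = 2·9 + 4
9 = 2·4 + 1
4 = 4·1 + 0
gcd = 1, so the inverse exists. Back-substitute:
1 = 9 − 2·4
1 = −2·22 + 5·9
So 9·5 ≡ 1 (mod 22).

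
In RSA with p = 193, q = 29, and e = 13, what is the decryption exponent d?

φ(n) = (p−1)(q−1) = 192·28 = 5376.
Need d with 13·d ≡ 1 (mod 5376). Apply the extended Euclidean algorithm:
5376 = 413*13 + 7
13 = 1*7 + 6
7 = 1*6 + 1
6 = 6*1 + 0
Back-substitute:
1 = 7 − 6
1 = −13 + 2·7
1 = 2·5376 − 827·13
So 13·(-827) ≡ 1 (mod 5376), hence d ≡ -827 ≡ 4549 (mod 5376).

4549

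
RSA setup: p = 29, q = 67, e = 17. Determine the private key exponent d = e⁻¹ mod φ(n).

761

φ(n) = (p−1)(q−1) = 28·66 = 1848.
Need d with 17·d ≡ 1 (mod 1848). Apply the extended Euclidean algorithm:
1848 = 108·17 + 12
17 = 1·12 + 5
12 = 2·5 + 2
5 = 2·2 + 1
2 = 2·1 + 0
Back-substitute:
1 = 5 − 2·2
1 = −2·12 + 5·5
1 = 5·17 − 7·12
1 = −7·1848 + 761·17
So 17·761 ≡ 1 (mod 1848), hence d = 761.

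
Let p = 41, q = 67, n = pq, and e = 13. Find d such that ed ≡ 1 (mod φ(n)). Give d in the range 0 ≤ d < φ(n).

2437

φ(n) = (p−1)(q−1) = 40·66 = 2640.
Need d with 13·d ≡ 1 (mod 2640). Apply the extended Euclidean algorithm:
2640 = 203·13 + 1
13 = 13·1 + 0
Back-substitute:
1 = 2640 − 203·13
So 13·(-203) ≡ 1 (mod 2640), hence d ≡ -203 ≡ 2437 (mod 2640).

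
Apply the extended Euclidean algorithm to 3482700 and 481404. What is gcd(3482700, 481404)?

12

Repeated division:
3482700 = 7*481404 + 112872
481404 = 4*112872 + 29916
112872 = 3*29916 + 23124
29916 = 1*23124 + 6792
23124 = 3*6792 + 2748
6792 = 2*2748 + 1296
2748 = 2*1296 + 156
1296 = 8*156 + 48
156 = 3*48 + 12
48 = 4*12 + 0
gcd(3482700, 481404) = 12.
Working backward:
12 = 156 − 3·48
12 = −3·1296 + 25·156
12 = 25·2748 − 53·1296
12 = −53·6792 + 131·2748
12 = 131·23124 − 446·6792
12 = −446·29916 + 577·23124
12 = 577·112872 − 2177·29916
12 = −2177·481404 + 9285·112872
12 = 9285·3482700 − 67172·481404
So 12 = (9285)·3482700 + (-67172)·481404.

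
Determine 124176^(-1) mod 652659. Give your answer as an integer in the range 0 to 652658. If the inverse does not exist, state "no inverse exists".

Compute gcd(124176, 652659):
652659 = 5×124176 + 31779
124176 = 3×31779 + 28839
31779 = 1×28839 + 2940
28839 = 9×2940 + 2379
2940 = 1×2379 + 561
2379 = 4×561 + 135
561 = 4×135 + 21
135 = 6×21 + 9
21 = 2×9 + 3
9 = 3×3 + 0
The gcd is 3, not 1, hence no inverse exists.

no inverse exists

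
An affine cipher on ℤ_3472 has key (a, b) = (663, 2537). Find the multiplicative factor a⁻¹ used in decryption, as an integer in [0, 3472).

Apply the Euclidean algorithm to 3472 and 663:
3472 = 5*663 + 157
663 = 4*157 + 35
157 = 4*35 + 17
35 = 2*17 + 1
17 = 17*1 + 0
Since gcd(663, 3472) = 1, back-substitute to write 1 as a combination:
1 = 35 − 2·17
1 = −2·157 + 9·35
1 = 9·663 − 38·157
1 = −38·3472 + 199·663
So 663·199 ≡ 1 (mod 3472).

199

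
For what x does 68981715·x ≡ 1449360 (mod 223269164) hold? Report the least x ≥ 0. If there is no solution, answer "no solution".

First find gcd(68981715, 223269164):
223269164 = 3*68981715 + 16324019
68981715 = 4*16324019 + 3685639
16324019 = 4*3685639 + 1581463
3685639 = 2*1581463 + 522713
1581463 = 3*522713 + 13324
522713 = 39*13324 + 3077
13324 = 4*3077 + 1016
3077 = 3*1016 + 29
1016 = 35*29 + 1
29 = 29*1 + 0
gcd = 1, so a unique solution mod 223269164 exists.
Back-substitute for the Bézout coefficients:
1 = 1016 − 35·29
1 = −35·3077 + 106·1016
1 = 106·13324 − 459·3077
1 = −459·522713 + 18007·13324
1 = 18007·1581463 − 54480·522713
1 = −54480·3685639 + 126967·1581463
1 = 126967·16324019 − 562348·3685639
1 = −562348·68981715 + 2376359·16324019
1 = 2376359·223269164 − 7691425·68981715
So 68981715·(-7691425) ≡ 1 (mod 223269164), giving 68981715⁻¹ ≡ 215577739.
x ≡ 68981715⁻¹·1449360 ≡ 215577739·1449360 ≡ 185620520 (mod 223269164).

185620520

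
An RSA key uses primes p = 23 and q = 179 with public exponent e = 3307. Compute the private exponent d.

φ(n) = (p−1)(q−1) = 22·178 = 3916.
Need d with 3307·d ≡ 1 (mod 3916). Apply the extended Euclidean algorithm:
3916 = 1·3307 + 609
3307 = 5·609 + 262
609 = 2·262 + 85
262 = 3·85 + 7
85 = 12·7 + 1
7 = 7·1 + 0
Back-substitute:
1 = 85 − 12·7
1 = −12·262 + 37·85
1 = 37·609 − 86·262
1 = −86·3307 + 467·609
1 = 467·3916 − 553·3307
So 3307·(-553) ≡ 1 (mod 3916), hence d ≡ -553 ≡ 3363 (mod 3916).

3363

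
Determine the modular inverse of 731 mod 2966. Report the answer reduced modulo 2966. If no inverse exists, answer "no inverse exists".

353

gcd(2966, 731) by repeated division:
2966 = 4·731 + 42
731 = 17·42 + 17
42 = 2·17 + 8
17 = 2·8 + 1
8 = 8·1 + 0
gcd = 1, so the inverse exists. Back-substitute:
1 = 17 − 2·8
1 = −2·42 + 5·17
1 = 5·731 − 87·42
1 = −87·2966 + 353·731
So 731·353 ≡ 1 (mod 2966).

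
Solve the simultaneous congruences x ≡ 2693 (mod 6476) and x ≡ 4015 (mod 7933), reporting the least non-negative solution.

Write x = 2693 + 6476·k. Then 6476·k ≡ 4015 − 2693 ≡ 1322 (mod 7933).
Need 6476⁻¹ mod 7933. Extended Euclid on (7933, 6476):
7933 = 1*6476 + 1457
6476 = 4*1457 + 648
1457 = 2*648 + 161
648 = 4*161 + 4
161 = 40*4 + 1
4 = 4*1 + 0
Back-substitute:
1 = 161 − 40·4
1 = −40·648 + 161·161
1 = 161·1457 − 362·648
1 = −362·6476 + 1609·1457
1 = 1609·7933 − 1971·6476
6476⁻¹ ≡ 5962 (mod 7933), so k ≡ 5962·1322 ≡ 4295 (mod 7933).
x = 2693 + 6476·4295 = 27817113.

27817113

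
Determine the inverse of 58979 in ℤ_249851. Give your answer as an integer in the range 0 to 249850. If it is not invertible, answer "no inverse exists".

75287

Run Euclid on (249851, 58979):
249851 = 4×58979 + 13935
58979 = 4×13935 + 3239
13935 = 4×3239 + 979
3239 = 3×979 + 302
979 = 3×302 + 73
302 = 4×73 + 10
73 = 7×10 + 3
10 = 3×3 + 1
3 = 3×1 + 0
The gcd is 1. Working backward:
1 = 10 − 3·3
1 = −3·73 + 22·10
1 = 22·302 − 91·73
1 = −91·979 + 295·302
1 = 295·3239 − 976·979
1 = −976·13935 + 4199·3239
1 = 4199·58979 − 17772·13935
1 = −17772·249851 + 75287·58979
So 58979·75287 ≡ 1 (mod 249851).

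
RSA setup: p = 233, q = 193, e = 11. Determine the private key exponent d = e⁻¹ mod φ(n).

8099

φ(n) = (p−1)(q−1) = 232·192 = 44544.
Need d with 11·d ≡ 1 (mod 44544). Apply the extended Euclidean algorithm:
44544 = 4049·11 + 5
11 = 2·5 + 1
5 = 5·1 + 0
Back-substitute:
1 = 11 − 2·5
1 = −2·44544 + 8099·11
So 11·8099 ≡ 1 (mod 44544), hence d = 8099.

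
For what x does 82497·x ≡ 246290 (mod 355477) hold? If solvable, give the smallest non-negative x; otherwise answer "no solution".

273476

First find gcd(82497, 355477):
355477 = 4·82497 + 25489
82497 = 3·25489 + 6030
25489 = 4·6030 + 1369
6030 = 4·1369 + 554
1369 = 2·554 + 261
554 = 2·261 + 32
261 = 8·32 + 5
32 = 6·5 + 2
5 = 2·2 + 1
2 = 2·1 + 0
gcd = 1, so a unique solution mod 355477 exists.
Back-substitute for the Bézout coefficients:
1 = 5 − 2·2
1 = −2·32 + 13·5
1 = 13·261 − 106·32
1 = −106·554 + 225·261
1 = 225·1369 − 556·554
1 = −556·6030 + 2449·1369
1 = 2449·25489 − 10352·6030
1 = −10352·82497 + 33505·25489
1 = 33505·355477 − 144372·82497
So 82497·(-144372) ≡ 1 (mod 355477), giving 82497⁻¹ ≡ 211105.
x ≡ 82497⁻¹·246290 ≡ 211105·246290 ≡ 273476 (mod 355477).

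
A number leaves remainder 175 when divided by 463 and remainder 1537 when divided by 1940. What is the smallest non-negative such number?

Write x = 175 + 463·k. Then 463·k ≡ 1537 − 175 ≡ 1362 (mod 1940).
Need 463⁻¹ mod 1940. Extended Euclid on (1940, 463):
1940 = 4×463 + 88
463 = 5×88 + 23
88 = 3×23 + 19
23 = 1×19 + 4
19 = 4×4 + 3
4 = 1×3 + 1
3 = 3×1 + 0
Back-substitute:
1 = 4 − 3
1 = −19 + 5·4
1 = 5·23 − 6·19
1 = −6·88 + 23·23
1 = 23·463 − 121·88
1 = −121·1940 + 507·463
463⁻¹ ≡ 507 (mod 1940), so k ≡ 507·1362 ≡ 1834 (mod 1940).
x = 175 + 463·1834 = 849317.

849317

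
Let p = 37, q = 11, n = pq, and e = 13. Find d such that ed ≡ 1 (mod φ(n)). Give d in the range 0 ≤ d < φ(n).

277

φ(n) = (p−1)(q−1) = 36·10 = 360.
Need d with 13·d ≡ 1 (mod 360). Apply the extended Euclidean algorithm:
360 = 27*13 + 9
13 = 1*9 + 4
9 = 2*4 + 1
4 = 4*1 + 0
Back-substitute:
1 = 9 − 2·4
1 = −2·13 + 3·9
1 = 3·360 − 83·13
So 13·(-83) ≡ 1 (mod 360), hence d ≡ -83 ≡ 277 (mod 360).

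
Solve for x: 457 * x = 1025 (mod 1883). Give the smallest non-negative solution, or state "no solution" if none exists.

439

First find gcd(457, 1883):
1883 = 4×457 + 55
457 = 8×55 + 17
55 = 3×17 + 4
17 = 4×4 + 1
4 = 4×1 + 0
gcd = 1, so a unique solution mod 1883 exists.
Back-substitute for the Bézout coefficients:
1 = 17 − 4·4
1 = −4·55 + 13·17
1 = 13·457 − 108·55
1 = −108·1883 + 445·457
So 457·(445) ≡ 1 (mod 1883), giving 457⁻¹ ≡ 445.
x ≡ 457⁻¹·1025 ≡ 445·1025 ≡ 439 (mod 1883).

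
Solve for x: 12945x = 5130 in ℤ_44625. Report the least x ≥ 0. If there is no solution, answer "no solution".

59

First find gcd(12945, 44625):
44625 = 3×12945 + 5790
12945 = 2×5790 + 1365
5790 = 4×1365 + 330
1365 = 4×330 + 45
330 = 7×45 + 15
45 = 3×15 + 0
gcd = 15 and 15 | 5130, so solutions exist. Divide through by 15: 863x ≡ 342 (mod 2975).
Now find 863⁻¹ mod 2975:
2975 = 3×863 + 386
863 = 2×386 + 91
386 = 4×91 + 22
91 = 4×22 + 3
22 = 7×3 + 1
3 = 3×1 + 0
Back-substitute:
1 = 22 − 7·3
1 = −7·91 + 29·22
1 = 29·386 − 123·91
1 = −123·863 + 275·386
1 = 275·2975 − 948·863
So 863·(-948) ≡ 1 (mod 2975), i.e. 863⁻¹ ≡ 2027.
Then x ≡ 2027·342 ≡ 59 (mod 2975); the smallest non-negative solution is x = 59.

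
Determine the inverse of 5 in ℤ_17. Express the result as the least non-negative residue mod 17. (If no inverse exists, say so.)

7

Apply the Euclidean algorithm to 17 and 5:
17 = 3*5 + 2
5 = 2*2 + 1
2 = 2*1 + 0
Since gcd(5, 17) = 1, back-substitute to write 1 as a combination:
1 = 5 − 2·2
1 = −2·17 + 7·5
So 5·7 ≡ 1 (mod 17).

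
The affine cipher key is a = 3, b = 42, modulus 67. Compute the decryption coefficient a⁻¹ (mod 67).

45

Apply the Euclidean algorithm to 67 and 3:
67 = 22*3 + 1
3 = 3*1 + 0
The gcd is 1. Working backward:
1 = 67 − 22·3
So 3·(-22) ≡ 1 (mod 67), and -22 ≡ 45 (mod 67).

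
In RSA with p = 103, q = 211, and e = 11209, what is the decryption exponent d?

11869

φ(n) = (p−1)(q−1) = 102·210 = 21420.
Need d with 11209·d ≡ 1 (mod 21420). Apply the extended Euclidean algorithm:
21420 = 1*11209 + 10211
11209 = 1*10211 + 998
10211 = 10*998 + 231
998 = 4*231 + 74
231 = 3*74 + 9
74 = 8*9 + 2
9 = 4*2 + 1
2 = 2*1 + 0
Back-substitute:
1 = 9 − 4·2
1 = −4·74 + 33·9
1 = 33·231 − 103·74
1 = −103·998 + 445·231
1 = 445·10211 − 4553·998
1 = −4553·11209 + 4998·10211
1 = 4998·21420 − 9551·11209
So 11209·(-9551) ≡ 1 (mod 21420), hence d ≡ -9551 ≡ 11869 (mod 21420).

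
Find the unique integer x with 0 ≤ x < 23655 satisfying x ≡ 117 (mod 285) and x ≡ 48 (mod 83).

Write x = 117 + 285·k. Then 285·k ≡ 48 − 117 ≡ 14 (mod 83).
Need 285⁻¹ mod 83. Extended Euclid on (83, 36):
83 = 2·36 + 11
36 = 3·11 + 3
11 = 3·3 + 2
3 = 1·2 + 1
2 = 2·1 + 0
Back-substitute:
1 = 3 − 2
1 = −11 + 4·3
1 = 4·36 − 13·11
1 = −13·83 + 30·36
285⁻¹ ≡ 30 (mod 83), so k ≡ 30·14 ≡ 5 (mod 83).
x = 117 + 285·5 = 1542.

1542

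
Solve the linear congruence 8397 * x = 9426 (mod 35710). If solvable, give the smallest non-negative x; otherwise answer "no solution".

27278

First find gcd(8397, 35710):
35710 = 4×8397 + 2122
8397 = 3×2122 + 2031
2122 = 1×2031 + 91
2031 = 22×91 + 29
91 = 3×29 + 4
29 = 7×4 + 1
4 = 4×1 + 0
gcd = 1, so a unique solution mod 35710 exists.
Back-substitute for the Bézout coefficients:
1 = 29 − 7·4
1 = −7·91 + 22·29
1 = 22·2031 − 491·91
1 = −491·2122 + 513·2031
1 = 513·8397 − 2030·2122
1 = −2030·35710 + 8633·8397
So 8397·(8633) ≡ 1 (mod 35710), giving 8397⁻¹ ≡ 8633.
x ≡ 8397⁻¹·9426 ≡ 8633·9426 ≡ 27278 (mod 35710).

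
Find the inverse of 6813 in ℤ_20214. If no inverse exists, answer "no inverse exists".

no inverse exists

Compute gcd(6813, 20214):
20214 = 2*6813 + 6588
6813 = 1*6588 + 225
6588 = 29*225 + 63
225 = 3*63 + 36
63 = 1*36 + 27
36 = 1*27 + 9
27 = 3*9 + 0
gcd(6813, 20214) = 9 ≠ 1, so 6813 has no multiplicative inverse modulo 20214.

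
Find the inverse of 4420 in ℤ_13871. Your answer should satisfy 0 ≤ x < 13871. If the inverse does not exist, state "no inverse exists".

Compute gcd(4420, 13871):
13871 = 3×4420 + 611
4420 = 7×611 + 143
611 = 4×143 + 39
143 = 3×39 + 26
39 = 1×26 + 13
26 = 2×13 + 0
The gcd is 13, not 1, hence no inverse exists.

no inverse exists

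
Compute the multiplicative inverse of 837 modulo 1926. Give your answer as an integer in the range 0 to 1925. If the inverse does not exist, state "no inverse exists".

Compute gcd(837, 1926):
1926 = 2*837 + 252
837 = 3*252 + 81
252 = 3*81 + 9
81 = 9*9 + 0
Since gcd = 9 > 1, 837 is not a unit mod 1926.

no inverse exists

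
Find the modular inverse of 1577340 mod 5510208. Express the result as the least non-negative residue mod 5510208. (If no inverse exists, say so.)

no inverse exists

Compute gcd(1577340, 5510208):
5510208 = 3×1577340 + 778188
1577340 = 2×778188 + 20964
778188 = 37×20964 + 2520
20964 = 8×2520 + 804
2520 = 3×804 + 108
804 = 7×108 + 48
108 = 2×48 + 12
48 = 4×12 + 0
The gcd is 12, not 1, hence no inverse exists.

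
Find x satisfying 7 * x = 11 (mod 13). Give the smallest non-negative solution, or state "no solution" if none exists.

9

First find gcd(7, 13):
13 = 1×7 + 6
7 = 1×6 + 1
6 = 6×1 + 0
gcd = 1, so a unique solution mod 13 exists.
Back-substitute for the Bézout coefficients:
1 = 7 − 6
1 = −13 + 2·7
So 7·(2) ≡ 1 (mod 13), giving 7⁻¹ ≡ 2.
x ≡ 7⁻¹·11 ≡ 2·11 ≡ 9 (mod 13).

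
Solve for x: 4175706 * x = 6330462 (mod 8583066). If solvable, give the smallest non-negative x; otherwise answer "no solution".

First find gcd(4175706, 8583066):
8583066 = 2·4175706 + 231654
4175706 = 18·231654 + 5934
231654 = 39·5934 + 228
5934 = 26·228 + 6
228 = 38·6 + 0
gcd = 6 and 6 | 6330462, so solutions exist. Divide through by 6: 695951x ≡ 1055077 (mod 1430511).
Now find 695951⁻¹ mod 1430511:
1430511 = 2·695951 + 38609
695951 = 18·38609 + 989
38609 = 39·989 + 38
989 = 26·38 + 1
38 = 38·1 + 0
Back-substitute:
1 = 989 − 26·38
1 = −26·38609 + 1015·989
1 = 1015·695951 − 18296·38609
1 = −18296·1430511 + 37607·695951
So 695951⁻¹ ≡ 37607 (mod 1430511).
Then x ≡ 37607·1055077 ≡ 197132 (mod 1430511); the smallest non-negative solution is x = 197132.

197132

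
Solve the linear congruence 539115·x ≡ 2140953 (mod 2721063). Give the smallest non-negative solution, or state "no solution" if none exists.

157903

First find gcd(539115, 2721063):
2721063 = 5·539115 + 25488
539115 = 21·25488 + 3867
25488 = 6·3867 + 2286
3867 = 1·2286 + 1581
2286 = 1·1581 + 705
1581 = 2·705 + 171
705 = 4·171 + 21
171 = 8·21 + 3
21 = 7·3 + 0
gcd = 3 and 3 | 2140953, so solutions exist. Divide through by 3: 179705x ≡ 713651 (mod 907021).
Now find 179705⁻¹ mod 907021:
907021 = 5*179705 + 8496
179705 = 21*8496 + 1289
8496 = 6*1289 + 762
1289 = 1*762 + 527
762 = 1*527 + 235
527 = 2*235 + 57
235 = 4*57 + 7
57 = 8*7 + 1
7 = 7*1 + 0
Back-substitute:
1 = 57 − 8·7
1 = −8·235 + 33·57
1 = 33·527 − 74·235
1 = −74·762 + 107·527
1 = 107·1289 − 181·762
1 = −181·8496 + 1193·1289
1 = 1193·179705 − 25234·8496
1 = −25234·907021 + 127363·179705
So 179705⁻¹ ≡ 127363 (mod 907021).
Then x ≡ 127363·713651 ≡ 157903 (mod 907021); the smallest non-negative solution is x = 157903.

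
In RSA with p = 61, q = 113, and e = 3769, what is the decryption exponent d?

φ(n) = (p−1)(q−1) = 60·112 = 6720.
Need d with 3769·d ≡ 1 (mod 6720). Apply the extended Euclidean algorithm:
6720 = 1×3769 + 2951
3769 = 1×2951 + 818
2951 = 3×818 + 497
818 = 1×497 + 321
497 = 1×321 + 176
321 = 1×176 + 145
176 = 1×145 + 31
145 = 4×31 + 21
31 = 1×21 + 10
21 = 2×10 + 1
10 = 10×1 + 0
Back-substitute:
1 = 21 − 2·10
1 = −2·31 + 3·21
1 = 3·145 − 14·31
1 = −14·176 + 17·145
1 = 17·321 − 31·176
1 = −31·497 + 48·321
1 = 48·818 − 79·497
1 = −79·2951 + 285·818
1 = 285·3769 − 364·2951
1 = −364·6720 + 649·3769
So 3769·649 ≡ 1 (mod 6720), hence d = 649.

649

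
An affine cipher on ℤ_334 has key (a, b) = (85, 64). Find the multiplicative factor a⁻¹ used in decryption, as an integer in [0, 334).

279

Apply the Euclidean algorithm to 334 and 85:
334 = 3*85 + 79
85 = 1*79 + 6
79 = 13*6 + 1
6 = 6*1 + 0
The gcd is 1. Working backward:
1 = 79 − 13·6
1 = −13·85 + 14·79
1 = 14·334 − 55·85
Thus 85·(-55) ≡ 1 (mod 334); reducing, -55 mod 334 = 279.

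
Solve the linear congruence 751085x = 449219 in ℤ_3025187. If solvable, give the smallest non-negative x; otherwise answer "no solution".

421034

First find gcd(751085, 3025187):
3025187 = 4*751085 + 20847
751085 = 36*20847 + 593
20847 = 35*593 + 92
593 = 6*92 + 41
92 = 2*41 + 10
41 = 4*10 + 1
10 = 10*1 + 0
gcd = 1, so a unique solution mod 3025187 exists.
Back-substitute for the Bézout coefficients:
1 = 41 − 4·10
1 = −4·92 + 9·41
1 = 9·593 − 58·92
1 = −58·20847 + 2039·593
1 = 2039·751085 − 73462·20847
1 = −73462·3025187 + 295887·751085
So 751085·(295887) ≡ 1 (mod 3025187), giving 751085⁻¹ ≡ 295887.
x ≡ 751085⁻¹·449219 ≡ 295887·449219 ≡ 421034 (mod 3025187).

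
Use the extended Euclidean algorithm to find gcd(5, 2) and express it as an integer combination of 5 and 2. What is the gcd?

1

Repeated division:
5 = 2*2 + 1
2 = 2*1 + 0
gcd(5, 2) = 1.
Back-substituting:
1 = 5 − 2·2
So 1 = (1)·5 + (-2)·2.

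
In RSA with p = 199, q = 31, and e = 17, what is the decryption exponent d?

4193

φ(n) = (p−1)(q−1) = 198·30 = 5940.
Need d with 17·d ≡ 1 (mod 5940). Apply the extended Euclidean algorithm:
5940 = 349×17 + 7
17 = 2×7 + 3
7 = 2×3 + 1
3 = 3×1 + 0
Back-substitute:
1 = 7 − 2·3
1 = −2·17 + 5·7
1 = 5·5940 − 1747·17
So 17·(-1747) ≡ 1 (mod 5940), hence d ≡ -1747 ≡ 4193 (mod 5940).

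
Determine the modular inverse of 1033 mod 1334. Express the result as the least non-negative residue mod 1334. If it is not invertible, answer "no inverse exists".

195

gcd(1334, 1033) by repeated division:
1334 = 1×1033 + 301
1033 = 3×301 + 130
301 = 2×130 + 41
130 = 3×41 + 7
41 = 5×7 + 6
7 = 1×6 + 1
6 = 6×1 + 0
gcd = 1, so the inverse exists. Back-substitute:
1 = 7 − 6
1 = −41 + 6·7
1 = 6·130 − 19·41
1 = −19·301 + 44·130
1 = 44·1033 − 151·301
1 = −151·1334 + 195·1033
So 1033·195 ≡ 1 (mod 1334).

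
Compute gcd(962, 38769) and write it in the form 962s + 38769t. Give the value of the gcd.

1

Repeated division:
38769 = 40·962 + 289
962 = 3·289 + 95
289 = 3·95 + 4
95 = 23·4 + 3
4 = 1·3 + 1
3 = 3·1 + 0
gcd(962, 38769) = 1.
Back-substituting:
1 = 4 − 3
1 = −95 + 24·4
1 = 24·289 − 73·95
1 = −73·962 + 243·289
1 = 243·38769 − 9793·962
So 1 = (243)·38769 + (-9793)·962.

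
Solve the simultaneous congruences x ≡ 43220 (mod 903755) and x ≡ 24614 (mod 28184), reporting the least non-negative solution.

6389591070

Write x = 43220 + 903755·k. Then 903755·k ≡ 24614 − 43220 ≡ 9578 (mod 28184).
Need 903755⁻¹ mod 28184. Extended Euclid on (28184, 1867):
28184 = 15·1867 + 179
1867 = 10·179 + 77
179 = 2·77 + 25
77 = 3·25 + 2
25 = 12·2 + 1
2 = 2·1 + 0
Back-substitute:
1 = 25 − 12·2
1 = −12·77 + 37·25
1 = 37·179 − 86·77
1 = −86·1867 + 897·179
1 = 897·28184 − 13541·1867
903755⁻¹ ≡ 14643 (mod 28184), so k ≡ 14643·9578 ≡ 7070 (mod 28184).
x = 43220 + 903755·7070 = 6389591070.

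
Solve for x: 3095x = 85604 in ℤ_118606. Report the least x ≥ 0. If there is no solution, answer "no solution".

34364

First find gcd(3095, 118606):
118606 = 38*3095 + 996
3095 = 3*996 + 107
996 = 9*107 + 33
107 = 3*33 + 8
33 = 4*8 + 1
8 = 8*1 + 0
gcd = 1, so a unique solution mod 118606 exists.
Back-substitute for the Bézout coefficients:
1 = 33 − 4·8
1 = −4·107 + 13·33
1 = 13·996 − 121·107
1 = −121·3095 + 376·996
1 = 376·118606 − 14409·3095
So 3095·(-14409) ≡ 1 (mod 118606), giving 3095⁻¹ ≡ 104197.
x ≡ 3095⁻¹·85604 ≡ 104197·85604 ≡ 34364 (mod 118606).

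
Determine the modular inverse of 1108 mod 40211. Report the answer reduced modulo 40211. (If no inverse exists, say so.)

30376

Run Euclid on (40211, 1108):
40211 = 36·1108 + 323
1108 = 3·323 + 139
323 = 2·139 + 45
139 = 3·45 + 4
45 = 11·4 + 1
4 = 4·1 + 0
gcd = 1, so the inverse exists. Back-substitute:
1 = 45 − 11·4
1 = −11·139 + 34·45
1 = 34·323 − 79·139
1 = −79·1108 + 271·323
1 = 271·40211 − 9835·1108
Hence 1108⁻¹ ≡ -9835 ≡ 30376 (mod 40211).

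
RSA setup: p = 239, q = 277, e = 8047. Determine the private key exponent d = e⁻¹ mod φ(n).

751

φ(n) = (p−1)(q−1) = 238·276 = 65688.
Need d with 8047·d ≡ 1 (mod 65688). Apply the extended Euclidean algorithm:
65688 = 8×8047 + 1312
8047 = 6×1312 + 175
1312 = 7×175 + 87
175 = 2×87 + 1
87 = 87×1 + 0
Back-substitute:
1 = 175 − 2·87
1 = −2·1312 + 15·175
1 = 15·8047 − 92·1312
1 = −92·65688 + 751·8047
So 8047·751 ≡ 1 (mod 65688), hence d = 751.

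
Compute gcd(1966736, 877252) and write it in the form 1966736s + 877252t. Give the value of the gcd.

4

Repeated division:
1966736 = 2×877252 + 212232
877252 = 4×212232 + 28324
212232 = 7×28324 + 13964
28324 = 2×13964 + 396
13964 = 35×396 + 104
396 = 3×104 + 84
104 = 1×84 + 20
84 = 4×20 + 4
20 = 5×4 + 0
gcd(1966736, 877252) = 4.
Working backward:
4 = 84 − 4·20
4 = −4·104 + 5·84
4 = 5·396 − 19·104
4 = −19·13964 + 670·396
4 = 670·28324 − 1359·13964
4 = −1359·212232 + 10183·28324
4 = 10183·877252 − 42091·212232
4 = −42091·1966736 + 94365·877252
So 4 = (-42091)·1966736 + (94365)·877252.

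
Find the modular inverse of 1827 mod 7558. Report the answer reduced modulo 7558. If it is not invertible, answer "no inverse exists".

393

Extended Euclidean algorithm:
7558 = 4·1827 + 250
1827 = 7·250 + 77
250 = 3·77 + 19
77 = 4·19 + 1
19 = 19·1 + 0
gcd = 1, so the inverse exists. Back-substitute:
1 = 77 − 4·19
1 = −4·250 + 13·77
1 = 13·1827 − 95·250
1 = −95·7558 + 393·1827
So 1827·393 ≡ 1 (mod 7558).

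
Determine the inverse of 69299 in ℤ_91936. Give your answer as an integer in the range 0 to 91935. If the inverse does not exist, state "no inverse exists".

3643

Run Euclid on (91936, 69299):
91936 = 1·69299 + 22637
69299 = 3·22637 + 1388
22637 = 16·1388 + 429
1388 = 3·429 + 101
429 = 4·101 + 25
101 = 4·25 + 1
25 = 25·1 + 0
Since gcd(69299, 91936) = 1, back-substitute to write 1 as a combination:
1 = 101 − 4·25
1 = −4·429 + 17·101
1 = 17·1388 − 55·429
1 = −55·22637 + 897·1388
1 = 897·69299 − 2746·22637
1 = −2746·91936 + 3643·69299
So 69299·3643 ≡ 1 (mod 91936).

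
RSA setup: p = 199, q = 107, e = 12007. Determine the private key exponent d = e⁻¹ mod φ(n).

φ(n) = (p−1)(q−1) = 198·106 = 20988.
Need d with 12007·d ≡ 1 (mod 20988). Apply the extended Euclidean algorithm:
20988 = 1·12007 + 8981
12007 = 1·8981 + 3026
8981 = 2·3026 + 2929
3026 = 1·2929 + 97
2929 = 30·97 + 19
97 = 5·19 + 2
19 = 9·2 + 1
2 = 2·1 + 0
Back-substitute:
1 = 19 − 9·2
1 = −9·97 + 46·19
1 = 46·2929 − 1389·97
1 = −1389·3026 + 1435·2929
1 = 1435·8981 − 4259·3026
1 = −4259·12007 + 5694·8981
1 = 5694·20988 − 9953·12007
So 12007·(-9953) ≡ 1 (mod 20988), hence d ≡ -9953 ≡ 11035 (mod 20988).

11035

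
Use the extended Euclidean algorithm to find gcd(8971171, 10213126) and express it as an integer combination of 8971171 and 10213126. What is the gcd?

Repeated division:
10213126 = 1·8971171 + 1241955
8971171 = 7·1241955 + 277486
1241955 = 4·277486 + 132011
277486 = 2·132011 + 13464
132011 = 9·13464 + 10835
13464 = 1·10835 + 2629
10835 = 4·2629 + 319
2629 = 8·319 + 77
319 = 4·77 + 11
77 = 7·11 + 0
gcd(8971171, 10213126) = 11.
Express as a combination:
11 = 319 − 4·77
11 = −4·2629 + 33·319
11 = 33·10835 − 136·2629
11 = −136·13464 + 169·10835
11 = 169·132011 − 1657·13464
11 = −1657·277486 + 3483·132011
11 = 3483·1241955 − 15589·277486
11 = −15589·8971171 + 112606·1241955
11 = 112606·10213126 − 128195·8971171
So 11 = (112606)·10213126 + (-128195)·8971171.

11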